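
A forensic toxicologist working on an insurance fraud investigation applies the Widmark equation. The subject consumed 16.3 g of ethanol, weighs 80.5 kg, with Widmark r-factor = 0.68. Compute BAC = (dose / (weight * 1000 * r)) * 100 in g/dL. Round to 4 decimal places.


Applying the Widmark formula:
BAC = (dose_g / (body_wt * 1000 * r)) * 100
Denominator = 80.5 * 1000 * 0.68 = 54740
BAC = (16.3 / 54740) * 100
BAC = 0.0298 g/dL

0.0298


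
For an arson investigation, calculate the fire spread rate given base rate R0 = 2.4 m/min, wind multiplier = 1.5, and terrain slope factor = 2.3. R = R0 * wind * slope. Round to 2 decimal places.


Fire spread rate calculation:
R = R0 * wind_factor * slope_factor
= 2.4 * 1.5 * 2.3
= 3.6 * 2.3
= 8.28 m/min

8.28


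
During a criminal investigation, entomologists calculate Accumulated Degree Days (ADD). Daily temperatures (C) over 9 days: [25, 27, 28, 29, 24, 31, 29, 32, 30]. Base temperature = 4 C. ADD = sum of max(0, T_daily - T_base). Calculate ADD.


Computing ADD day by day:
Day 1: max(0, 25 - 4) = 21
Day 2: max(0, 27 - 4) = 23
Day 3: max(0, 28 - 4) = 24
Day 4: max(0, 29 - 4) = 25
Day 5: max(0, 24 - 4) = 20
Day 6: max(0, 31 - 4) = 27
Day 7: max(0, 29 - 4) = 25
Day 8: max(0, 32 - 4) = 28
Day 9: max(0, 30 - 4) = 26
Total ADD = 219

219


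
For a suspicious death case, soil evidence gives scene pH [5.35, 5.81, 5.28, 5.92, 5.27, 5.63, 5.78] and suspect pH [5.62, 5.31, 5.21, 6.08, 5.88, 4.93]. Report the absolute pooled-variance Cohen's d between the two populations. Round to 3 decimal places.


Pooled-variance Cohen's d for soil pH comparison:
Scene mean = 39.04 / 7 = 5.577143
Suspect mean = 33.03 / 6 = 5.505
Scene sample variance s_s^2 = 0.07499
Suspect sample variance s_c^2 = 0.18803
Pooled variance = ((n_s-1)*s_s^2 + (n_c-1)*s_c^2) / (n_s + n_c - 2) = 0.126372
Pooled SD = sqrt(0.126372) = 0.355488
Mean difference = 0.072143
|d| = |0.072143| / 0.355488 = 0.203

0.203


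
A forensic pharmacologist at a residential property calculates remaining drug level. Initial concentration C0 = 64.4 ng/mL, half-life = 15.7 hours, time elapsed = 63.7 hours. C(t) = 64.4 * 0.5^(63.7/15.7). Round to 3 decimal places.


Drug concentration decay:
Number of half-lives = t / t_half = 63.7 / 15.7 = 4.057325
Decay factor = 0.5^4.057325 = 0.06006528
C(t) = 64.4 * 0.06006528 = 3.868 ng/mL

3.868


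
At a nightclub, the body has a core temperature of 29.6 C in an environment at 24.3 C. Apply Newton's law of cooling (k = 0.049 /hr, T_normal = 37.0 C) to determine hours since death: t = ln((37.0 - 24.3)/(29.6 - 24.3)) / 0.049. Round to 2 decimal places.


Using Newton's law of cooling:
t = ln((T_normal - T_ambient) / (T_body - T_ambient)) / k
T_normal - T_ambient = 12.7
T_body - T_ambient = 5.3
Ratio = 2.396226
ln(ratio) = 0.873895
t = 0.873895 / 0.049 = 17.83 hours

17.83


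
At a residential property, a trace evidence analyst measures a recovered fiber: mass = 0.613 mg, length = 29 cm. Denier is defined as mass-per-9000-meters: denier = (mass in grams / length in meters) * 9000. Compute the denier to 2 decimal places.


Denier calculation:
Mass in grams = 0.613 mg / 1000 = 0.000613 g
Length in meters = 29 cm / 100 = 0.29 m
Linear density = mass / length = 0.000613 / 0.29 = 0.00211379 g/m
Denier = (g/m) * 9000 = 0.00211379 * 9000 = 19.02

19.02


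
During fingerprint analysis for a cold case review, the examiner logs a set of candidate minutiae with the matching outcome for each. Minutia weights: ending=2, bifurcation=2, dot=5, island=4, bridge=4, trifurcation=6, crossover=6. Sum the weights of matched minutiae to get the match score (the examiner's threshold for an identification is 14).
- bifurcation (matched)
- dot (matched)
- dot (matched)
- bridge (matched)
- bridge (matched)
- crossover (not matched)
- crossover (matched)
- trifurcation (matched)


Weighted minutiae match score:
  bifurcation: matched, +2 (running total 2)
  dot: matched, +5 (running total 7)
  dot: matched, +5 (running total 12)
  bridge: matched, +4 (running total 16)
  bridge: matched, +4 (running total 20)
  crossover: not matched, +0
  crossover: matched, +6 (running total 26)
  trifurcation: matched, +6 (running total 32)
Total score = 32
Threshold = 14; verdict = identification

32


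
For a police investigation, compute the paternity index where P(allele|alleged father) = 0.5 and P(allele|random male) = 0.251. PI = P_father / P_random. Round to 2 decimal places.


Paternity Index calculation:
PI = P(allele|father) / P(allele|random)
PI = 0.5 / 0.251
PI = 1.99

1.99


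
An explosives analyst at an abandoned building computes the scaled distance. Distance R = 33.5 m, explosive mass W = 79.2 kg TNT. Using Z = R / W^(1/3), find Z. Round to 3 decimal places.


Scaled distance calculation:
W^(1/3) = 79.2^(1/3) = 4.294458
Z = R / W^(1/3) = 33.5 / 4.294458
Z = 7.801 m/kg^(1/3)

7.801


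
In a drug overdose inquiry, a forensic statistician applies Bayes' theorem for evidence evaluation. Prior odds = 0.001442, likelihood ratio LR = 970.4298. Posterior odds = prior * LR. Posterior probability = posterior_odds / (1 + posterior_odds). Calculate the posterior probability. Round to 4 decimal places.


Bayesian evidence evaluation:
Posterior odds = prior_odds * LR = 0.001442 * 970.4298 = 1.39936
Posterior probability = posterior_odds / (1 + posterior_odds)
= 1.39936 / (1 + 1.39936)
= 1.39936 / 2.39936
= 0.5832

0.5832


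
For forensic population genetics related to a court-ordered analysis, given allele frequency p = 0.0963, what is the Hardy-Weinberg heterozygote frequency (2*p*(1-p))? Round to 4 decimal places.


Hardy-Weinberg heterozygote frequency:
q = 1 - p = 1 - 0.0963 = 0.9037
2pq = 2 * 0.0963 * 0.9037 = 0.1741

0.1741


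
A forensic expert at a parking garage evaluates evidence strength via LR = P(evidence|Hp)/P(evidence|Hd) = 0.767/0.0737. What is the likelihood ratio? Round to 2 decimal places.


Likelihood ratio calculation:
LR = P(E|Hp) / P(E|Hd)
LR = 0.767 / 0.0737
LR = 10.41

10.41


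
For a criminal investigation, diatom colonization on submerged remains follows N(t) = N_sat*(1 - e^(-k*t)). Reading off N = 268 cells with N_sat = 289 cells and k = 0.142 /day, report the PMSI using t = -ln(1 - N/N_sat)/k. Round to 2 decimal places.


PMSI from diatom colonization curve:
N / N_sat = 268 / 289 = 0.927336
1 - N/N_sat = 0.072664
ln(1 - N/N_sat) = -2.621909
t = -ln(1 - N/N_sat) / k = -(-2.621909) / 0.142 = 18.46 days

18.46


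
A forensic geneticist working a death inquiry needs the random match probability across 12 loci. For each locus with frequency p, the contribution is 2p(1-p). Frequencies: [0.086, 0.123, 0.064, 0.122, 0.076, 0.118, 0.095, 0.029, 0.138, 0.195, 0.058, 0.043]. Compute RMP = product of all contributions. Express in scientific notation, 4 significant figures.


Computing RMP for 12 loci:
Locus 1: 2 * 0.086 * 0.914 = 0.157208
Locus 2: 2 * 0.123 * 0.877 = 0.215742
Locus 3: 2 * 0.064 * 0.936 = 0.119808
Locus 4: 2 * 0.122 * 0.878 = 0.214232
Locus 5: 2 * 0.076 * 0.924 = 0.140448
Locus 6: 2 * 0.118 * 0.882 = 0.208152
Locus 7: 2 * 0.095 * 0.905 = 0.17195
Locus 8: 2 * 0.029 * 0.971 = 0.056318
Locus 9: 2 * 0.138 * 0.862 = 0.237912
Locus 10: 2 * 0.195 * 0.805 = 0.31395
Locus 11: 2 * 0.058 * 0.942 = 0.109272
Locus 12: 2 * 0.043 * 0.957 = 0.082302
RMP = 1.655e-10

1.655e-10


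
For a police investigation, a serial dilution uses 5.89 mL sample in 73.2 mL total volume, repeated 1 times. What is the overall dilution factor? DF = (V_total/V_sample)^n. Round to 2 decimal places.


Dilution factor calculation:
Single dilution = V_total / V_sample = 73.2 / 5.89 ≈ 12.427844
Number of dilutions = 1
Total DF = (73.2 / 5.89)^1 (full precision, rounded at the end) = 12.43

12.43


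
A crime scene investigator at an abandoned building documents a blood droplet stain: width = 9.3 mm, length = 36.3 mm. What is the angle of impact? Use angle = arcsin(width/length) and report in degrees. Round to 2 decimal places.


Blood spatter impact angle calculation:
width / length = 9.3 / 36.3 = 0.256198
angle = arcsin(0.256198)
angle = 14.84 degrees

14.84


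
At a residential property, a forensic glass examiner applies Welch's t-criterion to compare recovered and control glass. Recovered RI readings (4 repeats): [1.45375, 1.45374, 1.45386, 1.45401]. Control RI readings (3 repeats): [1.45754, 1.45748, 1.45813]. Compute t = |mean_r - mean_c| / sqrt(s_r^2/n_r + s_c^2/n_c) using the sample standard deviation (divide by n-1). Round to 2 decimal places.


Welch's t-criterion for glass RI comparison:
Recovered mean = sum / n_r = 5.81536 / 4 = 1.45384
Control mean = sum / n_c = 4.37315 / 3 = 1.4577167
Recovered sample variance s_r^2 = 1.58e-08
Control sample variance s_c^2 = 1.29033e-07
Welch SE (unpooled) = sqrt(s_r^2/n_r + s_c^2/n_c) = sqrt(3.95e-09 + 4.30111e-08) = sqrt(4.69611e-08) = 0.000216705
|mean_r - mean_c| = 0.00387667
t = 0.00387667 / 0.000216705 = 17.89

17.89


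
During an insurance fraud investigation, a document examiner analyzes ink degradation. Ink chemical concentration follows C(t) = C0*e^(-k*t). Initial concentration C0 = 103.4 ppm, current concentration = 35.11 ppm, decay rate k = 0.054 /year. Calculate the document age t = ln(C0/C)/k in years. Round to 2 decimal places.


Document age estimation:
C0/C = 103.4 / 35.11 = 2.94503
ln(C0/C) = 1.080119
t = 1.080119 / 0.054 = 20.00 years

20.00


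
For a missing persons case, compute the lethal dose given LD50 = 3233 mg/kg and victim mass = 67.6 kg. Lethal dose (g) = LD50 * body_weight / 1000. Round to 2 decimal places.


Lethal dose calculation:
Lethal dose = LD50 * body_weight / 1000
= 3233 * 67.6 / 1000
= 218550.8 / 1000
= 218.55 g

218.55


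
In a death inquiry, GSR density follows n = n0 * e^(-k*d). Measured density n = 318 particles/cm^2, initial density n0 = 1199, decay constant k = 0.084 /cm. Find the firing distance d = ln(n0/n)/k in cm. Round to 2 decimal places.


GSR distance calculation:
n0/n = 1199 / 318 = 3.77044
ln(n0/n) = 1.327192
d = 1.327192 / 0.084 = 15.80 cm

15.80


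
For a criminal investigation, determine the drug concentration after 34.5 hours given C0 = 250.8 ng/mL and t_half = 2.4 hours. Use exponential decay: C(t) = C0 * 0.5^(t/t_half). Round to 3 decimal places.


Drug concentration decay:
Number of half-lives = t / t_half = 34.5 / 2.4 = 14.375
Decay factor = 0.5^14.375 = 0.00004706
C(t) = 250.8 * 0.00004706 = 0.012 ng/mL

0.012


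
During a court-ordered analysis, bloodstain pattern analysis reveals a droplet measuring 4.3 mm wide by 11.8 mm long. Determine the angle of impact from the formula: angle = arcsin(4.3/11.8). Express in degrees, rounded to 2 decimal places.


Blood spatter impact angle calculation:
width / length = 4.3 / 11.8 = 0.364407
angle = arcsin(0.364407)
angle = 21.37 degrees

21.37


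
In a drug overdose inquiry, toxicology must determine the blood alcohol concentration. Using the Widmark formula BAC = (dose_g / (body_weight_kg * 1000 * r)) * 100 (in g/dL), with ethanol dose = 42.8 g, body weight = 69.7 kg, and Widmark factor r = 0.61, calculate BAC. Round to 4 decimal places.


Applying the Widmark formula:
BAC = (dose_g / (body_wt * 1000 * r)) * 100
Denominator = 69.7 * 1000 * 0.61 = 42517
BAC = (42.8 / 42517) * 100
BAC = 0.1007 g/dL

0.1007


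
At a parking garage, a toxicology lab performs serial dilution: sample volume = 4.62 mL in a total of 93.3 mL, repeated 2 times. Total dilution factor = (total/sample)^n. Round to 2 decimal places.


Dilution factor calculation:
Single dilution = V_total / V_sample = 93.3 / 4.62 ≈ 20.194805
Number of dilutions = 2
Total DF = (93.3 / 4.62)^2 (full precision, rounded at the end) = 407.83

407.83


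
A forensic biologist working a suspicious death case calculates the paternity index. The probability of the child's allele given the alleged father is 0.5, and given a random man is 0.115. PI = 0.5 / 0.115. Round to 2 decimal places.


Paternity Index calculation:
PI = P(allele|father) / P(allele|random)
PI = 0.5 / 0.115
PI = 4.35

4.35


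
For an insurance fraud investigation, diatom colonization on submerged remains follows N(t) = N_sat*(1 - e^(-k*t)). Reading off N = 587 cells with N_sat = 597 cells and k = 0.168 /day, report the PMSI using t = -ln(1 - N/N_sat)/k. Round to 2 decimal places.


PMSI from diatom colonization curve:
N / N_sat = 587 / 597 = 0.98325
1 - N/N_sat = 0.01675
ln(1 - N/N_sat) = -4.089357
t = -ln(1 - N/N_sat) / k = -(-4.089357) / 0.168 = 24.34 days

24.34


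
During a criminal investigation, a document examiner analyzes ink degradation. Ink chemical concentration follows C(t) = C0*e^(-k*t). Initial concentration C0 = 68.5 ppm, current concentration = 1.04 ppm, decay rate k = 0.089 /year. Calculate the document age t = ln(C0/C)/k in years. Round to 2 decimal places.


Document age estimation:
C0/C = 68.5 / 1.04 = 65.865385
ln(C0/C) = 4.187613
t = 4.187613 / 0.089 = 47.05 years

47.05


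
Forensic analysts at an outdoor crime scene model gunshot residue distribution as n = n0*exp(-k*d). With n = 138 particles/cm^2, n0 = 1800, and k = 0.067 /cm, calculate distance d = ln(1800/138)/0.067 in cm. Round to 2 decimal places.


GSR distance calculation:
n0/n = 1800 / 138 = 13.043478
ln(n0/n) = 2.568288
d = 2.568288 / 0.067 = 38.33 cm

38.33


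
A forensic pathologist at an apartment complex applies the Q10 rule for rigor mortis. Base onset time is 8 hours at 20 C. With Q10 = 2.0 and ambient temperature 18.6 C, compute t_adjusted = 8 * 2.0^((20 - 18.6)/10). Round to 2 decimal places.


Rigor mortis time adjustment:
Exponent = (T_ref - T_actual) / 10 = (20 - 18.6) / 10 = 0.14
Q10 factor = 2.0^0.14 = 1.10191
t_adjusted = 8 * 1.10191 = 8.82 hours

8.82


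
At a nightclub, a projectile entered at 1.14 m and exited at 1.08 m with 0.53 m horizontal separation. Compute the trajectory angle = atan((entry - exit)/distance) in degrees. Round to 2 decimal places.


Bullet trajectory angle:
Height difference = 1.14 - 1.08 = 0.06 m
angle = atan(0.06 / 0.53)
angle = atan(0.113208)
angle = 6.46 degrees

6.46


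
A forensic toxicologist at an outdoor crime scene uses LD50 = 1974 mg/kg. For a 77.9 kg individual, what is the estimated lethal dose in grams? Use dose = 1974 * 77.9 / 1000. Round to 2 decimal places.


Lethal dose calculation:
Lethal dose = LD50 * body_weight / 1000
= 1974 * 77.9 / 1000
= 153774.6 / 1000
= 153.77 g

153.77


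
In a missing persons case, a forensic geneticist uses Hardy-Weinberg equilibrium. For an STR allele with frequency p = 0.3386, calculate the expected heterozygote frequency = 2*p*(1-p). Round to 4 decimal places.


Hardy-Weinberg heterozygote frequency:
q = 1 - p = 1 - 0.3386 = 0.6614
2pq = 2 * 0.3386 * 0.6614 = 0.4479

0.4479


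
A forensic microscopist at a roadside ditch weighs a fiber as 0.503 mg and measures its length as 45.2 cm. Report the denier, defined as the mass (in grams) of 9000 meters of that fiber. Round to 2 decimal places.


Denier calculation:
Mass in grams = 0.503 mg / 1000 = 0.000503 g
Length in meters = 45.2 cm / 100 = 0.452 m
Linear density = mass / length = 0.000503 / 0.452 = 0.00111283 g/m
Denier = (g/m) * 9000 = 0.00111283 * 9000 = 10.02

10.02


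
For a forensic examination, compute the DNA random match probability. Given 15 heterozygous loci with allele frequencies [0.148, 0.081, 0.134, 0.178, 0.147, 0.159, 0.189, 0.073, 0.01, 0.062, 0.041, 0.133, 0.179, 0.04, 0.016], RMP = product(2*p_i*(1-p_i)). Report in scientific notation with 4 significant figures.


Computing RMP for 15 loci:
Locus 1: 2 * 0.148 * 0.852 = 0.252192
Locus 2: 2 * 0.081 * 0.919 = 0.148878
Locus 3: 2 * 0.134 * 0.866 = 0.232088
Locus 4: 2 * 0.178 * 0.822 = 0.292632
Locus 5: 2 * 0.147 * 0.853 = 0.250782
Locus 6: 2 * 0.159 * 0.841 = 0.267438
Locus 7: 2 * 0.189 * 0.811 = 0.306558
Locus 8: 2 * 0.073 * 0.927 = 0.135342
Locus 9: 2 * 0.01 * 0.99 = 0.0198
Locus 10: 2 * 0.062 * 0.938 = 0.116312
Locus 11: 2 * 0.041 * 0.959 = 0.078638
Locus 12: 2 * 0.133 * 0.867 = 0.230622
Locus 13: 2 * 0.179 * 0.821 = 0.293918
Locus 14: 2 * 0.04 * 0.96 = 0.0768
Locus 15: 2 * 0.016 * 0.984 = 0.031488
RMP = 2.106e-13

2.106e-13


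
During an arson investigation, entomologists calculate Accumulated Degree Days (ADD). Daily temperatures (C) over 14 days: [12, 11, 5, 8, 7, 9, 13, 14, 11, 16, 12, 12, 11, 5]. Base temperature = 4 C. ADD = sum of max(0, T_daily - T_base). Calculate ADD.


Computing ADD day by day:
Day 1: max(0, 12 - 4) = 8
Day 2: max(0, 11 - 4) = 7
Day 3: max(0, 5 - 4) = 1
Day 4: max(0, 8 - 4) = 4
Day 5: max(0, 7 - 4) = 3
Day 6: max(0, 9 - 4) = 5
Day 7: max(0, 13 - 4) = 9
Day 8: max(0, 14 - 4) = 10
Day 9: max(0, 11 - 4) = 7
Day 10: max(0, 16 - 4) = 12
Day 11: max(0, 12 - 4) = 8
Day 12: max(0, 12 - 4) = 8
Day 13: max(0, 11 - 4) = 7
Day 14: max(0, 5 - 4) = 1
Total ADD = 90

90


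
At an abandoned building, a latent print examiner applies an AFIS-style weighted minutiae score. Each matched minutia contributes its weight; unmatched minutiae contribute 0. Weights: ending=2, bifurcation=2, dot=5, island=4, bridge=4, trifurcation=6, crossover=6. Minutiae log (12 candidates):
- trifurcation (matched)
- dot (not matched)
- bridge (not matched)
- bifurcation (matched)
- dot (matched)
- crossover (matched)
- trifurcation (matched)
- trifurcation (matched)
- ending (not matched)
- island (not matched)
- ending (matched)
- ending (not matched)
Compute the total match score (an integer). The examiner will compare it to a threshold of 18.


Weighted minutiae match score:
  trifurcation: matched, +6 (running total 6)
  dot: not matched, +0
  bridge: not matched, +0
  bifurcation: matched, +2 (running total 8)
  dot: matched, +5 (running total 13)
  crossover: matched, +6 (running total 19)
  trifurcation: matched, +6 (running total 25)
  trifurcation: matched, +6 (running total 31)
  ending: not matched, +0
  island: not matched, +0
  ending: matched, +2 (running total 33)
  ending: not matched, +0
Total score = 33
Threshold = 18; verdict = identification

33


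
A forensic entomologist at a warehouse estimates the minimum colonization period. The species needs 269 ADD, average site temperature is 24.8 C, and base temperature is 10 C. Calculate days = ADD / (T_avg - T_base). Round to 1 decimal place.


Insect development time:
Effective temperature = avg_temp - T_base = 24.8 - 10 = 14.8 C
Days = ADD / effective_temp = 269 / 14.8 = 18.2 days

18.2


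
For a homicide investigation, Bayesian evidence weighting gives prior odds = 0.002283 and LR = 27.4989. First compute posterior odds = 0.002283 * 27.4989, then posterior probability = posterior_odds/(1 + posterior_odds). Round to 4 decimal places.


Bayesian evidence evaluation:
Posterior odds = prior_odds * LR = 0.002283 * 27.4989 = 0.06277999
Posterior probability = posterior_odds / (1 + posterior_odds)
= 0.06277999 / (1 + 0.06277999)
= 0.06277999 / 1.06277999
= 0.0591

0.0591


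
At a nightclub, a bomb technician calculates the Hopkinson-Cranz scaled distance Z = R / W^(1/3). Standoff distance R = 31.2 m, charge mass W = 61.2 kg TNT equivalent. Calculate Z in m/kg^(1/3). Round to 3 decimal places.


Scaled distance calculation:
W^(1/3) = 61.2^(1/3) = 3.940795
Z = R / W^(1/3) = 31.2 / 3.940795
Z = 7.917 m/kg^(1/3)

7.917


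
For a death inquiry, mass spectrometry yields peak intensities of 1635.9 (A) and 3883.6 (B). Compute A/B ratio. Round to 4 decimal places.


Spectral peak ratio:
Peak A = 1635.9 counts
Peak B = 3883.6 counts
Ratio = 1635.9 / 3883.6 = 0.4212

0.4212


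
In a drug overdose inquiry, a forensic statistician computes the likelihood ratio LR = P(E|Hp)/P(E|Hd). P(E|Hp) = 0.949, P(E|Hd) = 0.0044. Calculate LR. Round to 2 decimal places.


Likelihood ratio calculation:
LR = P(E|Hp) / P(E|Hd)
LR = 0.949 / 0.0044
LR = 215.68

215.68


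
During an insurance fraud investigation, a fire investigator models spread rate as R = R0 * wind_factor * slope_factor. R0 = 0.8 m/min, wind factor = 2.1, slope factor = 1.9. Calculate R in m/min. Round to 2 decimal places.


Fire spread rate calculation:
R = R0 * wind_factor * slope_factor
= 0.8 * 2.1 * 1.9
= 1.68 * 1.9
= 3.19 m/min

3.19


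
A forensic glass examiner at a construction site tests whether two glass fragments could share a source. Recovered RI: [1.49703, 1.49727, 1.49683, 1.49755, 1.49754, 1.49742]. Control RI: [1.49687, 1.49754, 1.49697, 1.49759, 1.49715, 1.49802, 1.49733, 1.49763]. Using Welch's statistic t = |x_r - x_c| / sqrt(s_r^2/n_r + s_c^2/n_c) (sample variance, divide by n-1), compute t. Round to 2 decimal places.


Welch's t-criterion for glass RI comparison:
Recovered mean = sum / n_r = 8.98364 / 6 = 1.4972733
Control mean = sum / n_c = 11.9791 / 8 = 1.4973875
Recovered sample variance s_r^2 = 8.49867e-08
Control sample variance s_c^2 = 1.46421e-07
Welch SE (unpooled) = sqrt(s_r^2/n_r + s_c^2/n_c) = sqrt(1.41644e-08 + 1.83027e-08) = sqrt(3.24671e-08) = 0.000180186
|mean_r - mean_c| = 0.000114167
t = 0.000114167 / 0.000180186 = 0.63

0.63


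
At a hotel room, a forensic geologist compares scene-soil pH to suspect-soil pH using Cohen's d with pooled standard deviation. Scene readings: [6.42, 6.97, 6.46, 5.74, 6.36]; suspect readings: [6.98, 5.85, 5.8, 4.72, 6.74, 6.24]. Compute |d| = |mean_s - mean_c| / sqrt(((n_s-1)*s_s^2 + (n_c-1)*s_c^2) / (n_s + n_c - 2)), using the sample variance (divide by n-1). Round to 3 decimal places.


Pooled-variance Cohen's d for soil pH comparison:
Scene mean = 31.95 / 5 = 6.39
Suspect mean = 36.33 / 6 = 6.055
Scene sample variance s_s^2 = 0.1914
Suspect sample variance s_c^2 = 0.64967
Pooled variance = ((n_s-1)*s_s^2 + (n_c-1)*s_c^2) / (n_s + n_c - 2) = 0.445994
Pooled SD = sqrt(0.445994) = 0.667828
Mean difference = 0.335
|d| = |0.335| / 0.667828 = 0.502

0.502


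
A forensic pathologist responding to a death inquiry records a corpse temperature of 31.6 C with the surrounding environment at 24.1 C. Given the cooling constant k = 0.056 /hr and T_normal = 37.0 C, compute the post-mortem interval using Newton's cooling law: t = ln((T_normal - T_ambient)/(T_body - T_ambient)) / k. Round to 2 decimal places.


Using Newton's law of cooling:
t = ln((T_normal - T_ambient) / (T_body - T_ambient)) / k
T_normal - T_ambient = 12.9
T_body - T_ambient = 7.5
Ratio = 1.72
ln(ratio) = 0.542324
t = 0.542324 / 0.056 = 9.68 hours

9.68


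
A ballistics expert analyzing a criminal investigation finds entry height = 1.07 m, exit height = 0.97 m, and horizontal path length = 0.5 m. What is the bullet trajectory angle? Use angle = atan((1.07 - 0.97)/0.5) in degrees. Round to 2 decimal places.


Bullet trajectory angle:
Height difference = 1.07 - 0.97 = 0.1 m
angle = atan(0.1 / 0.5)
angle = atan(0.2)
angle = 11.31 degrees

11.31


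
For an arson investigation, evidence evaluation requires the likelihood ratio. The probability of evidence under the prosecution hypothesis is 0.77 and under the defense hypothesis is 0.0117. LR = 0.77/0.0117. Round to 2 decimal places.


Likelihood ratio calculation:
LR = P(E|Hp) / P(E|Hd)
LR = 0.77 / 0.0117
LR = 65.81

65.81


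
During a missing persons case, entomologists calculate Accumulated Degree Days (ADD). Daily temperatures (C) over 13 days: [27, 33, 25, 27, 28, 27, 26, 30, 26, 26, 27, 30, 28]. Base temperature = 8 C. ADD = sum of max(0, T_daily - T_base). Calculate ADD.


Computing ADD day by day:
Day 1: max(0, 27 - 8) = 19
Day 2: max(0, 33 - 8) = 25
Day 3: max(0, 25 - 8) = 17
Day 4: max(0, 27 - 8) = 19
Day 5: max(0, 28 - 8) = 20
Day 6: max(0, 27 - 8) = 19
Day 7: max(0, 26 - 8) = 18
Day 8: max(0, 30 - 8) = 22
Day 9: max(0, 26 - 8) = 18
Day 10: max(0, 26 - 8) = 18
Day 11: max(0, 27 - 8) = 19
Day 12: max(0, 30 - 8) = 22
Day 13: max(0, 28 - 8) = 20
Total ADD = 256

256


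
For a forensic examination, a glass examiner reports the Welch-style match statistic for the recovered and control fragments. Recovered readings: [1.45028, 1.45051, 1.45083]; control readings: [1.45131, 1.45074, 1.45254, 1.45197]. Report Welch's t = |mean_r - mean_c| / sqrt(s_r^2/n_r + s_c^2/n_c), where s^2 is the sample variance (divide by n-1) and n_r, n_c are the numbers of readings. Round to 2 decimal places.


Welch's t-criterion for glass RI comparison:
Recovered mean = sum / n_r = 4.35162 / 3 = 1.45054
Control mean = sum / n_c = 5.80656 / 4 = 1.45164
Recovered sample variance s_r^2 = 7.63e-08
Control sample variance s_c^2 = 6.126e-07
Welch SE (unpooled) = sqrt(s_r^2/n_r + s_c^2/n_c) = sqrt(2.54333e-08 + 1.5315e-07) = sqrt(1.78583e-07) = 0.000422591
|mean_r - mean_c| = 0.0011
t = 0.0011 / 0.000422591 = 2.60

2.60


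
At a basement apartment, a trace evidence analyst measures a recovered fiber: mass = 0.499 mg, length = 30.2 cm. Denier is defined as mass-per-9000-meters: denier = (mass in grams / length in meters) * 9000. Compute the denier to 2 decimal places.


Denier calculation:
Mass in grams = 0.499 mg / 1000 = 0.000499 g
Length in meters = 30.2 cm / 100 = 0.302 m
Linear density = mass / length = 0.000499 / 0.302 = 0.00165232 g/m
Denier = (g/m) * 9000 = 0.00165232 * 9000 = 14.87

14.87


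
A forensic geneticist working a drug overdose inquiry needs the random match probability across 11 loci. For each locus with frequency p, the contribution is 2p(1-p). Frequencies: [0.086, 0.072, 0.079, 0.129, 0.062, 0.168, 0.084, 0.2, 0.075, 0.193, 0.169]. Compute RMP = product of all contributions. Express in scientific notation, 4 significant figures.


Computing RMP for 11 loci:
Locus 1: 2 * 0.086 * 0.914 = 0.157208
Locus 2: 2 * 0.072 * 0.928 = 0.133632
Locus 3: 2 * 0.079 * 0.921 = 0.145518
Locus 4: 2 * 0.129 * 0.871 = 0.224718
Locus 5: 2 * 0.062 * 0.938 = 0.116312
Locus 6: 2 * 0.168 * 0.832 = 0.279552
Locus 7: 2 * 0.084 * 0.916 = 0.153888
Locus 8: 2 * 0.2 * 0.8 = 0.32
Locus 9: 2 * 0.075 * 0.925 = 0.13875
Locus 10: 2 * 0.193 * 0.807 = 0.311502
Locus 11: 2 * 0.169 * 0.831 = 0.280878
RMP = 1.335e-08

1.335e-08


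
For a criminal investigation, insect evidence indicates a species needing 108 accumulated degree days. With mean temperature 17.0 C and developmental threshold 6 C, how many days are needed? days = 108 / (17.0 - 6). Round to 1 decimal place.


Insect development time:
Effective temperature = avg_temp - T_base = 17.0 - 6 = 11.0 C
Days = ADD / effective_temp = 108 / 11.0 = 9.8 days

9.8


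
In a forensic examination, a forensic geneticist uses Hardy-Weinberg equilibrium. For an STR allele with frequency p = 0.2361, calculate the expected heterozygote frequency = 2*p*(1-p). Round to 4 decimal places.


Hardy-Weinberg heterozygote frequency:
q = 1 - p = 1 - 0.2361 = 0.7639
2pq = 2 * 0.2361 * 0.7639 = 0.3607

0.3607


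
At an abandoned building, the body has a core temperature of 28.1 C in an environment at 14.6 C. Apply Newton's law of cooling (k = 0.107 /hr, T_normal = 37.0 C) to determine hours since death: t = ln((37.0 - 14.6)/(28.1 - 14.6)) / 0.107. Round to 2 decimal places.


Using Newton's law of cooling:
t = ln((T_normal - T_ambient) / (T_body - T_ambient)) / k
T_normal - T_ambient = 22.4
T_body - T_ambient = 13.5
Ratio = 1.659259
ln(ratio) = 0.506371
t = 0.506371 / 0.107 = 4.73 hours

4.73


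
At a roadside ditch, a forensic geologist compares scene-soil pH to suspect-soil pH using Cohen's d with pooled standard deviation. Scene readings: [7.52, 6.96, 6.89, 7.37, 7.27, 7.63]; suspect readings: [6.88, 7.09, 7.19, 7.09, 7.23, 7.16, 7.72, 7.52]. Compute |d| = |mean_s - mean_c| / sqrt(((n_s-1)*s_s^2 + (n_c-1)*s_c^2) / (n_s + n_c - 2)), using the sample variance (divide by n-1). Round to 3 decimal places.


Pooled-variance Cohen's d for soil pH comparison:
Scene mean = 43.64 / 6 = 7.273333
Suspect mean = 57.88 / 8 = 7.235
Scene sample variance s_s^2 = 0.088507
Suspect sample variance s_c^2 = 0.070314
Pooled variance = ((n_s-1)*s_s^2 + (n_c-1)*s_c^2) / (n_s + n_c - 2) = 0.077894
Pooled SD = sqrt(0.077894) = 0.279095
Mean difference = 0.038333
|d| = |0.038333| / 0.279095 = 0.137

0.137


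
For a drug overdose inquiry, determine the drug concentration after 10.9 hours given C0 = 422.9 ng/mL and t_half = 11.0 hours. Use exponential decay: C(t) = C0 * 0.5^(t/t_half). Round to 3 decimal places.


Drug concentration decay:
Number of half-lives = t / t_half = 10.9 / 11.0 = 0.990909
Decay factor = 0.5^0.990909 = 0.50316065
C(t) = 422.9 * 0.50316065 = 212.787 ng/mL

212.787


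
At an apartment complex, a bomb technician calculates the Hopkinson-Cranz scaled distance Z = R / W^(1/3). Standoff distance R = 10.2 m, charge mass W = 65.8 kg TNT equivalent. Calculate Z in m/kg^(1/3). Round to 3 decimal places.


Scaled distance calculation:
W^(1/3) = 65.8^(1/3) = 4.037154
Z = R / W^(1/3) = 10.2 / 4.037154
Z = 2.527 m/kg^(1/3)

2.527


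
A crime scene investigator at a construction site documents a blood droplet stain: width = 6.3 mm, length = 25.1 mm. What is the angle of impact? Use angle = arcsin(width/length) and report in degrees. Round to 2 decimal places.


Blood spatter impact angle calculation:
width / length = 6.3 / 25.1 = 0.250996
angle = arcsin(0.250996)
angle = 14.54 degrees

14.54


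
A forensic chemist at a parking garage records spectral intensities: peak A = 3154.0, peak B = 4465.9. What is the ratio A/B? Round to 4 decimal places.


Spectral peak ratio:
Peak A = 3154.0 counts
Peak B = 4465.9 counts
Ratio = 3154.0 / 4465.9 = 0.7062

0.7062


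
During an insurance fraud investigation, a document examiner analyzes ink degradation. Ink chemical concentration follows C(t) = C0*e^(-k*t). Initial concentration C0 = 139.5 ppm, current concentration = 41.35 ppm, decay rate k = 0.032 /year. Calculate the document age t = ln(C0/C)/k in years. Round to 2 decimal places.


Document age estimation:
C0/C = 139.5 / 41.35 = 3.37364
ln(C0/C) = 1.215992
t = 1.215992 / 0.032 = 38.00 years

38.00


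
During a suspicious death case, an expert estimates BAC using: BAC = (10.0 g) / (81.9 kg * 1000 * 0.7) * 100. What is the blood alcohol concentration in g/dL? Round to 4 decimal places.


Applying the Widmark formula:
BAC = (dose_g / (body_wt * 1000 * r)) * 100
Denominator = 81.9 * 1000 * 0.7 = 57330
BAC = (10.0 / 57330) * 100
BAC = 0.0174 g/dL

0.0174


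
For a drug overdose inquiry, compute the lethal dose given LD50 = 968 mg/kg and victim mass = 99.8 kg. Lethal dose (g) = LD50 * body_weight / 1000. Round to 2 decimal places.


Lethal dose calculation:
Lethal dose = LD50 * body_weight / 1000
= 968 * 99.8 / 1000
= 96606.4 / 1000
= 96.61 g

96.61


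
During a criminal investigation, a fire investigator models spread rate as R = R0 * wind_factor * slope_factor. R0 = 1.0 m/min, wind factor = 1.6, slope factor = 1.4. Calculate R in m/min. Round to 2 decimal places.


Fire spread rate calculation:
R = R0 * wind_factor * slope_factor
= 1.0 * 1.6 * 1.4
= 1.6 * 1.4
= 2.24 m/min

2.24


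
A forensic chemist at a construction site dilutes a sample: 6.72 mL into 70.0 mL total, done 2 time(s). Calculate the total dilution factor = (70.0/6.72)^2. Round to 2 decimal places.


Dilution factor calculation:
Single dilution = V_total / V_sample = 70.0 / 6.72 ≈ 10.416667
Number of dilutions = 2
Total DF = (70.0 / 6.72)^2 (full precision, rounded at the end) = 108.51

108.51


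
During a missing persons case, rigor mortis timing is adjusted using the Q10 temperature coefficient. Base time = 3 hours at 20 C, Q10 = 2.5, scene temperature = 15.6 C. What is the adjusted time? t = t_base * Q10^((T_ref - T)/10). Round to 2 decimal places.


Rigor mortis time adjustment:
Exponent = (T_ref - T_actual) / 10 = (20 - 15.6) / 10 = 0.44
Q10 factor = 2.5^0.44 = 1.49656
t_adjusted = 3 * 1.49656 = 4.49 hours

4.49


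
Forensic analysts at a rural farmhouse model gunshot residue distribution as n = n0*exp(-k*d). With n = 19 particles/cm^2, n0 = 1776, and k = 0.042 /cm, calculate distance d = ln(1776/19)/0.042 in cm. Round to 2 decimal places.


GSR distance calculation:
n0/n = 1776 / 19 = 93.473684
ln(n0/n) = 4.53768
d = 4.53768 / 0.042 = 108.04 cm

108.04


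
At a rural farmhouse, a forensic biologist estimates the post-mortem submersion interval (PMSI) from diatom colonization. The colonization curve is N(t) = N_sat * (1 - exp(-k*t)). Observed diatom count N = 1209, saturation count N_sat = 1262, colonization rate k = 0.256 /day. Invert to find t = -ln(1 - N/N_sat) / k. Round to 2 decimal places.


PMSI from diatom colonization curve:
N / N_sat = 1209 / 1262 = 0.958003
1 - N/N_sat = 0.041997
ln(1 - N/N_sat) = -3.170157
t = -ln(1 - N/N_sat) / k = -(-3.170157) / 0.256 = 12.38 days

12.38


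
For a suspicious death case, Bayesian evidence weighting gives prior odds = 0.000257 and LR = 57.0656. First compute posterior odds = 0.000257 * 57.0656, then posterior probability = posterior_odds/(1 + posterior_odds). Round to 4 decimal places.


Bayesian evidence evaluation:
Posterior odds = prior_odds * LR = 0.000257 * 57.0656 = 0.01466586
Posterior probability = posterior_odds / (1 + posterior_odds)
= 0.01466586 / (1 + 0.01466586)
= 0.01466586 / 1.01466586
= 0.0145

0.0145


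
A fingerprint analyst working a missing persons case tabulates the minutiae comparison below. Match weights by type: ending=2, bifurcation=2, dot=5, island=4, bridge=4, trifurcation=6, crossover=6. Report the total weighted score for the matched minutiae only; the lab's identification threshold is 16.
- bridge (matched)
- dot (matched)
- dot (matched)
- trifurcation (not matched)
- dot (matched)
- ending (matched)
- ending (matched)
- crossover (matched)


Weighted minutiae match score:
  bridge: matched, +4 (running total 4)
  dot: matched, +5 (running total 9)
  dot: matched, +5 (running total 14)
  trifurcation: not matched, +0
  dot: matched, +5 (running total 19)
  ending: matched, +2 (running total 21)
  ending: matched, +2 (running total 23)
  crossover: matched, +6 (running total 29)
Total score = 29
Threshold = 16; verdict = identification

29


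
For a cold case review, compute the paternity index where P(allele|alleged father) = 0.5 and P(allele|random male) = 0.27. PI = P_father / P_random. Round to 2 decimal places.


Paternity Index calculation:
PI = P(allele|father) / P(allele|random)
PI = 0.5 / 0.27
PI = 1.85

1.85


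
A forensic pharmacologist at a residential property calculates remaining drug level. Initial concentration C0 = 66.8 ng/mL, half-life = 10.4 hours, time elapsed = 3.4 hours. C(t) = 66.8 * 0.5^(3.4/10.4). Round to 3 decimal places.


Drug concentration decay:
Number of half-lives = t / t_half = 3.4 / 10.4 = 0.326923
Decay factor = 0.5^0.326923 = 0.79723503
C(t) = 66.8 * 0.79723503 = 53.255 ng/mL

53.255


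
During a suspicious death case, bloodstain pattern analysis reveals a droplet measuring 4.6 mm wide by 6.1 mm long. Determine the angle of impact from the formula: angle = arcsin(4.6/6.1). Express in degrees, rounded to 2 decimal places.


Blood spatter impact angle calculation:
width / length = 4.6 / 6.1 = 0.754098
angle = arcsin(0.754098)
angle = 48.95 degrees

48.95


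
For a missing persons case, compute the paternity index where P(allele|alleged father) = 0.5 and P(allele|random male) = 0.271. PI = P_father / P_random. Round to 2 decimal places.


Paternity Index calculation:
PI = P(allele|father) / P(allele|random)
PI = 0.5 / 0.271
PI = 1.85

1.85


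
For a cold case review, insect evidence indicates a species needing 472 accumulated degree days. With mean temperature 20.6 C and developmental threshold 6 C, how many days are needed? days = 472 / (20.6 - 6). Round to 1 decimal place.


Insect development time:
Effective temperature = avg_temp - T_base = 20.6 - 6 = 14.6 C
Days = ADD / effective_temp = 472 / 14.6 = 32.3 days

32.3


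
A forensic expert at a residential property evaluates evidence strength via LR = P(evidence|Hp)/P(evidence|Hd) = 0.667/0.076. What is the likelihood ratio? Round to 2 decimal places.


Likelihood ratio calculation:
LR = P(E|Hp) / P(E|Hd)
LR = 0.667 / 0.076
LR = 8.78

8.78


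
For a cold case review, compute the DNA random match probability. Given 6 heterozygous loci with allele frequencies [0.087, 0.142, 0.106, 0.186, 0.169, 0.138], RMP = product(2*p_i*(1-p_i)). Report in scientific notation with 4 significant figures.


Computing RMP for 6 loci:
Locus 1: 2 * 0.087 * 0.913 = 0.158862
Locus 2: 2 * 0.142 * 0.858 = 0.243672
Locus 3: 2 * 0.106 * 0.894 = 0.189528
Locus 4: 2 * 0.186 * 0.814 = 0.302808
Locus 5: 2 * 0.169 * 0.831 = 0.280878
Locus 6: 2 * 0.138 * 0.862 = 0.237912
RMP = 1.485e-04

1.485e-04


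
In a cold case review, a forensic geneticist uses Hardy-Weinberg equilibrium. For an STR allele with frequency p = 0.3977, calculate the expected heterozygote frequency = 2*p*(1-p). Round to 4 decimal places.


Hardy-Weinberg heterozygote frequency:
q = 1 - p = 1 - 0.3977 = 0.6023
2pq = 2 * 0.3977 * 0.6023 = 0.4791

0.4791


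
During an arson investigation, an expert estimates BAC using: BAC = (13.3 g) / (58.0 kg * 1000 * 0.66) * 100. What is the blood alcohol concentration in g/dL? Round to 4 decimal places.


Applying the Widmark formula:
BAC = (dose_g / (body_wt * 1000 * r)) * 100
Denominator = 58.0 * 1000 * 0.66 = 38280
BAC = (13.3 / 38280) * 100
BAC = 0.0347 g/dL

0.0347


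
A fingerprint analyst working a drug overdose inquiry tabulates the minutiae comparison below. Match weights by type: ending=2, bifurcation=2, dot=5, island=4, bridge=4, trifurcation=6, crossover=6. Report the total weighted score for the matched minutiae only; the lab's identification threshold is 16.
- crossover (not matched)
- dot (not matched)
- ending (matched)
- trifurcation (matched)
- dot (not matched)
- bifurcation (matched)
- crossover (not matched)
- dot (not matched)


Weighted minutiae match score:
  crossover: not matched, +0
  dot: not matched, +0
  ending: matched, +2 (running total 2)
  trifurcation: matched, +6 (running total 8)
  dot: not matched, +0
  bifurcation: matched, +2 (running total 10)
  crossover: not matched, +0
  dot: not matched, +0
Total score = 10
Threshold = 16; verdict = inconclusive

10


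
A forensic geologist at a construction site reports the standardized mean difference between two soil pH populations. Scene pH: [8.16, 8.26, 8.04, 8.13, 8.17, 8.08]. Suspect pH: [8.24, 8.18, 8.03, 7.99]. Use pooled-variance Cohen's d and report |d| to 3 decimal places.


Pooled-variance Cohen's d for soil pH comparison:
Scene mean = 48.84 / 6 = 8.14
Suspect mean = 32.44 / 4 = 8.11
Scene sample variance s_s^2 = 0.00588
Suspect sample variance s_c^2 = 0.0142
Pooled variance = ((n_s-1)*s_s^2 + (n_c-1)*s_c^2) / (n_s + n_c - 2) = 0.009
Pooled SD = sqrt(0.009) = 0.094868
Mean difference = 0.03
|d| = |0.03| / 0.094868 = 0.316

0.316


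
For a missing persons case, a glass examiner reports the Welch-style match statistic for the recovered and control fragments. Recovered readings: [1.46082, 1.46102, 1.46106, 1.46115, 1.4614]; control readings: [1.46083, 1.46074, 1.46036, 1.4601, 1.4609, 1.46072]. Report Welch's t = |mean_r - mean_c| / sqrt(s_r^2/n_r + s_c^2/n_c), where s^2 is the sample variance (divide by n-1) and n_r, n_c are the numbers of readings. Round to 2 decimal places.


Welch's t-criterion for glass RI comparison:
Recovered mean = sum / n_r = 7.30545 / 5 = 1.46109
Control mean = sum / n_c = 8.76365 / 6 = 1.4606083
Recovered sample variance s_r^2 = 4.46e-08
Control sample variance s_c^2 = 9.68167e-08
Welch SE (unpooled) = sqrt(s_r^2/n_r + s_c^2/n_c) = sqrt(8.92e-09 + 1.61361e-08) = sqrt(2.50561e-08) = 0.000158291
|mean_r - mean_c| = 0.000481667
t = 0.000481667 / 0.000158291 = 3.04

3.04


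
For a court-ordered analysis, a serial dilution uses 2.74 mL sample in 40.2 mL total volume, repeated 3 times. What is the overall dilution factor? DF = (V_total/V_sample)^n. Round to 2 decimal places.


Dilution factor calculation:
Single dilution = V_total / V_sample = 40.2 / 2.74 ≈ 14.671533
Number of dilutions = 3
Total DF = (40.2 / 2.74)^3 (full precision, rounded at the end) = 3158.10

3158.10


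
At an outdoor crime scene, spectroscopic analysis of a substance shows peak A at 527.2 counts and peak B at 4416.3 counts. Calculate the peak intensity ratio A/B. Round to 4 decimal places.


Spectral peak ratio:
Peak A = 527.2 counts
Peak B = 4416.3 counts
Ratio = 527.2 / 4416.3 = 0.1194

0.1194
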